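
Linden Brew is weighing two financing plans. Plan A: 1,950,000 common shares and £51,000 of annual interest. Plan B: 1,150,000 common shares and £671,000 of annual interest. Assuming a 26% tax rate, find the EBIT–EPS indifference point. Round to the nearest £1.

£1,562,250

At indifference, (EBIT − 51,000)(1 − t)/1,950,000 = (EBIT − 671,000)(1 − t)/1,150,000.
The (1 − t) factor cancels: (EBIT − 51,000) × 1,150,000 = (EBIT − 671,000) × 1,950,000.
Solving, EBIT = (671,000·1,950,000 − 51,000·1,150,000) / (1,950,000 − 1,150,000) = 1,249,800,000,000 / 800,000 = 1,562,250.00.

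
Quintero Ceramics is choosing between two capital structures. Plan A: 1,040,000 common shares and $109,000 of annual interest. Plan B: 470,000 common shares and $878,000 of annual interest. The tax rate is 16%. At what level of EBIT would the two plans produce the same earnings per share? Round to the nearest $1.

$1,512,088

At indifference, (EBIT − 109,000)(1 − t)/1,040,000 = (EBIT − 878,000)(1 − t)/470,000.
Cancelling (1 − t) and cross-multiplying: 470,000·(EBIT − 109,000) = 1,040,000·(EBIT − 878,000).
Solving, EBIT = (878,000·1,040,000 − 109,000·470,000) / (1,040,000 − 470,000) = 861,890,000,000 / 570,000 = 1,512,087.72.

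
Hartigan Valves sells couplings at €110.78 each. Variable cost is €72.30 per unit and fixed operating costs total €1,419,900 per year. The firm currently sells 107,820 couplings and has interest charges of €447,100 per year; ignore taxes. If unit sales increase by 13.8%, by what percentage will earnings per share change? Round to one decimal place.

+25.1%

Contribution at this volume is 107,820 × €38.48 = €4,148,913.60.
EBIT = €4,148,913.60 − €1,419,900 = €2,729,013.60.
After interest of €447,100.00, pre-tax earnings = €2,281,913.60.
DCL = total CM / (EBIT − I) = €4,148,913.60 / €2,281,913.60 = 1.8182.
EPS therefore changes by 1.8182 × (+13.8%) = +25.1%.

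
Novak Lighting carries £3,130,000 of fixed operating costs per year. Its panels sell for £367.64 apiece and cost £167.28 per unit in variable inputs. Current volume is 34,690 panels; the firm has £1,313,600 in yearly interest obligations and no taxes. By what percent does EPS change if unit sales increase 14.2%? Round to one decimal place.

+39.4%

Contribution at this volume is 34,690 × £200.36 = £6,950,488.40.
Subtracting fixed costs: EBIT = £6,950,488.40 − £3,130,000 = £3,820,488.40.
Interest = £1,313,600.00, so EBIT − I = £2,506,888.40.
Degree of combined leverage = contribution ÷ (EBIT − I) = £6,950,488.40 ÷ £2,506,888.40 = 2.7726.
EPS therefore changes by 2.7726 × (+14.2%) = +39.4%.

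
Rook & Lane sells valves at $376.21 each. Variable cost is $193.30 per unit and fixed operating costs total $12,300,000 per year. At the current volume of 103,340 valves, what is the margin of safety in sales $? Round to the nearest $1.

Contribution margin per unit = $376.21 − $193.30 = $182.91. Break-even units = $12,300,000 ÷ $182.91 = 67,246.19; break-even revenue = 67,246.19 × $376.21 = $25,298,687.88.
Current sales = 103,340 × $376.21 = $38,877,541.40.
Margin of safety = $38,877,541.40 − $25,298,687.88 = $13,578,854.

$13,578,854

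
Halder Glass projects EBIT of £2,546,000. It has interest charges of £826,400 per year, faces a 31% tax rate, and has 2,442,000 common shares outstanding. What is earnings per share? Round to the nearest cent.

£0.49

Pre-tax income = £2,546,000 − £826,400.00 = £1,719,600.00.
After tax at 31%: net income = £1,719,600.00 × 0.69 = £1,186,524.00.
Per share: £1,186,524.00 / 2,442,000 shares = £0.49.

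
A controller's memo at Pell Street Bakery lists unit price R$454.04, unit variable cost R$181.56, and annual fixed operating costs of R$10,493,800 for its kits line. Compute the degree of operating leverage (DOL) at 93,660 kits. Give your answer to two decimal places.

1.70

At 93,660 units, contribution = 93,660 × R$272.48 = R$25,520,476.80.
Operating income = contribution − fixed costs = R$25,520,476.80 − R$10,493,800 = R$15,026,676.80.
Degree of operating leverage = R$25,520,476.80 / R$15,026,676.80 = 1.6983.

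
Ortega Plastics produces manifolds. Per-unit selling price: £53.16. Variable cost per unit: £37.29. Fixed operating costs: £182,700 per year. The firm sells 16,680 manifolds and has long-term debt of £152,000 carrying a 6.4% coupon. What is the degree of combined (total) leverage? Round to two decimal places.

3.66

Contribution at this volume is 16,680 × £15.87 = £264,711.60.
EBIT = £264,711.60 − £182,700 = £82,011.60. Interest = £9,728.00, so EBIT − I = £72,283.60.
Degree of total leverage = total CM / (EBIT − interest) = £264,711.60 / £72,283.60 = 3.6621.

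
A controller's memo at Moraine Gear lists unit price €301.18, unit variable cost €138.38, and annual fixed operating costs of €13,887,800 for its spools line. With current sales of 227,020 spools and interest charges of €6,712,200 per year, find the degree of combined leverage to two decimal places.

2.26

At 227,020 units, contribution = 227,020 × €162.80 = €36,958,856.00.
Operating income = contribution − fixed costs = €36,958,856.00 − €13,887,800 = €23,071,056.00. Interest = €6,712,200.00.
DOL = €36,958,856.00 ÷ €23,071,056.00 = 1.6020; DFL = €23,071,056.00 ÷ €16,358,856.00 = 1.4103.
DCL = DOL × DFL = 1.6020 × 1.4103 = 2.2593.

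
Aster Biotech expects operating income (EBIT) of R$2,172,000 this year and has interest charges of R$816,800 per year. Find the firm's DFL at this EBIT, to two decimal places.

1.60

Annual interest charges come to R$816,800.00.
Degree of financial leverage = EBIT / (EBIT − interest) = R$2,172,000 / R$1,355,200.00 = 1.6027.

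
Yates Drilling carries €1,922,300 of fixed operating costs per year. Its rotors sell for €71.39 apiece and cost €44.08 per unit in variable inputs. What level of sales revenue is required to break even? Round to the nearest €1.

€5,025,009

CM per unit = €71.39 − €44.08 = €27.31; CM ratio = €27.31 / €71.39 = 0.3825.
Break-even revenue = fixed costs × price ÷ CM = €1,922,300 × €71.39 ÷ €27.31 = €5,025,009.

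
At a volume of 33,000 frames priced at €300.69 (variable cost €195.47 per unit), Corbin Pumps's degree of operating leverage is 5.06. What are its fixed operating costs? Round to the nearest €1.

Contribution at this volume is 33,000 × €105.22 = €3,472,260.00.
DOL = contribution / EBIT, so EBIT = €3,472,260.00 / 5.06 = €686,217.39.
And FC = contribution − EBIT = €3,472,260.00 − €686,217.39 = €2,786,043.

€2,786,043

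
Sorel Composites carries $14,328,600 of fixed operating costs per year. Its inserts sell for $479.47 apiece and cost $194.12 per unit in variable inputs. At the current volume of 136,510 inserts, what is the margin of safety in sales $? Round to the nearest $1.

Contribution margin per unit = $479.47 − $194.12 = $285.35. Break-even units = $14,328,600 ÷ $285.35 = 50,214.12; break-even revenue = 50,214.12 × $479.47 = $24,076,165.56.
Current sales = 136,510 × $479.47 = $65,452,449.70.
Margin of safety = $65,452,449.70 − $24,076,165.56 = $41,376,284.

$41,376,284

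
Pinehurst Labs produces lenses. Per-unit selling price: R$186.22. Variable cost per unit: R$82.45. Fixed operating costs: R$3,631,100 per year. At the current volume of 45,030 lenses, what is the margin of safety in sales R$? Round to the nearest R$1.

R$1,869,312

Each unit contributes R$186.22 − R$82.45 = R$103.77. Break-even units = R$3,631,100 ÷ R$103.77 = 34,991.81; break-even revenue = 34,991.81 × R$186.22 = R$6,516,174.64.
Current sales = 45,030 × R$186.22 = R$8,385,486.60.
Margin of safety = R$8,385,486.60 − R$6,516,174.64 = R$1,869,312.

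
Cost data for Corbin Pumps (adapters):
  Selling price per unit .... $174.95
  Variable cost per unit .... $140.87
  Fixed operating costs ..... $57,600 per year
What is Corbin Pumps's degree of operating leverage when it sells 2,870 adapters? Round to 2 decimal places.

2.43

Contribution at this volume is 2,870 × $34.08 = $97,809.60.
Operating income = contribution − fixed costs = $97,809.60 − $57,600 = $40,209.60.
Degree of operating leverage = $97,809.60 / $40,209.60 = 2.4325.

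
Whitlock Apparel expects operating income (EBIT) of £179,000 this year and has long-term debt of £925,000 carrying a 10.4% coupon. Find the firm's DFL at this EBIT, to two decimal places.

2.16

Interest = £96,200.00.
DFL = EBIT ÷ (EBIT − I) = £179,000 ÷ (£179,000 − £96,200.00) = £179,000 ÷ £82,800.00 = 2.1618.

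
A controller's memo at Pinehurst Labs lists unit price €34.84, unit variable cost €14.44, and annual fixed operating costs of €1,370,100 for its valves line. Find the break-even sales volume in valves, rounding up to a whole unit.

67,162 valves

Contribution margin per unit = €34.84 − €14.44 = €20.40.
Break-even Q = €1,370,100 / €20.40 = 67,161.76 → 67,162 valves.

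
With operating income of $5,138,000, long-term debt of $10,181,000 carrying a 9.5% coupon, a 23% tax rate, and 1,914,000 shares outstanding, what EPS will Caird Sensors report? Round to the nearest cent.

Interest = $967,195.00, so EBT = $5,138,000 − $967,195.00 = $4,170,805.00.
After tax at 23%: net income = $4,170,805.00 × 0.77 = $3,211,519.85.
Per share: $3,211,519.85 / 1,914,000 shares = $1.68.

$1.68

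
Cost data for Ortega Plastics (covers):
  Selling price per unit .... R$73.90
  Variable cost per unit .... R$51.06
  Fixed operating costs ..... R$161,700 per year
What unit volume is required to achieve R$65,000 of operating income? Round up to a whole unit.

Unit CM = price − variable cost = R$73.90 − R$51.06 = R$22.84.
Required volume = (fixed costs + target profit) ÷ CM = (R$161,700 + R$65,000) ÷ R$22.84 = 9,925.57, so 9,926 covers.

9,926 covers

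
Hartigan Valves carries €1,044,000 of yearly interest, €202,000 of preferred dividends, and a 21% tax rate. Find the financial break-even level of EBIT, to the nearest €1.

€1,299,696

Grossing the preferred dividend up to pre-tax terms: €202,000 / (1 − 0.21) = €255,696.20.
EPS = 0 when EBIT covers interest plus the pre-tax preferred burden: €1,044,000 + €255,696.20 = €1,299,696.20.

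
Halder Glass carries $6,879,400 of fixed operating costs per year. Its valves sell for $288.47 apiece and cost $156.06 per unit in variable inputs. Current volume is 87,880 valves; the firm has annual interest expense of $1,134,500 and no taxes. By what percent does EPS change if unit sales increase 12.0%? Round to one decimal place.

+38.5%

Contribution at this volume is 87,880 × $132.41 = $11,636,190.80.
Subtracting fixed costs: EBIT = $11,636,190.80 − $6,879,400 = $4,756,790.80.
Interest = $1,134,500.00, so EBIT − I = $3,622,290.80.
Degree of combined leverage = contribution ÷ (EBIT − I) = $11,636,190.80 ÷ $3,622,290.80 = 3.2124.
%ΔEPS = DCL × %ΔSales = 3.2124 × +12.0% = +38.5%.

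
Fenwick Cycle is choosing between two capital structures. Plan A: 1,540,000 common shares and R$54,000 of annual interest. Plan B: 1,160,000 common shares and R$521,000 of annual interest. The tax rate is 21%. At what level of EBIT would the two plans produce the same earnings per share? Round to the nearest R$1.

At indifference, (EBIT − 54,000)(1 − t)/1,540,000 = (EBIT − 521,000)(1 − t)/1,160,000.
The (1 − t) factor cancels: (EBIT − 54,000) × 1,160,000 = (EBIT − 521,000) × 1,540,000.
Solving, EBIT = (521,000·1,540,000 − 54,000·1,160,000) / (1,540,000 − 1,160,000) = 739,700,000,000 / 380,000 = 1,946,578.95.

R$1,946,579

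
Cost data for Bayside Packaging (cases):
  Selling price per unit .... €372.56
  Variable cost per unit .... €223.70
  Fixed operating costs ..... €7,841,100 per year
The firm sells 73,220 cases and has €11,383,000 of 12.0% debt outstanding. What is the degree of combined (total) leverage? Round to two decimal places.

Total contribution margin = 73,220 × €148.86 = €10,899,529.20.
Subtracting fixed costs: EBIT = €10,899,529.20 − €7,841,100 = €3,058,429.20. Interest = €1,365,960.00.
DOL = €10,899,529.20 ÷ €3,058,429.20 = 3.5638; DFL = €3,058,429.20 ÷ €1,692,469.20 = 1.8071.
DCL = DOL × DFL = 3.5638 × 1.8071 = 6.4401.

6.44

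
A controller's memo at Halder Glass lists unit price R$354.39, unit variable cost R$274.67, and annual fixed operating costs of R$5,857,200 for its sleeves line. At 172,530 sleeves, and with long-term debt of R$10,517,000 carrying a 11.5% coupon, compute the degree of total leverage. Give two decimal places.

2.06

At 172,530 units, contribution = 172,530 × R$79.72 = R$13,754,091.60.
Operating income = contribution − fixed costs = R$13,754,091.60 − R$5,857,200 = R$7,896,891.60. Interest = R$1,209,455.00, so EBIT − I = R$6,687,436.60.
Degree of total leverage = total CM / (EBIT − interest) = R$13,754,091.60 / R$6,687,436.60 = 2.0567.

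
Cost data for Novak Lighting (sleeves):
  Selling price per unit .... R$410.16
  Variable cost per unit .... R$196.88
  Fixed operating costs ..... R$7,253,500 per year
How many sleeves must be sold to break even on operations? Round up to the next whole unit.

34,010 sleeves

Unit CM = price − variable cost = R$410.16 − R$196.88 = R$213.28.
Break-even Q = R$7,253,500 / R$213.28 = 34,009.28 → 34,010 sleeves.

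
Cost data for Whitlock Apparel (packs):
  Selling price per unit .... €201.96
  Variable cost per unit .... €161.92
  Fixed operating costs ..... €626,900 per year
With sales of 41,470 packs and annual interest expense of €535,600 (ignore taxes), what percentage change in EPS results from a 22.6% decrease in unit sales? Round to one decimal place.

At 41,470 units, contribution = 41,470 × €40.04 = €1,660,458.80.
Operating income = contribution − fixed costs = €1,660,458.80 − €626,900 = €1,033,558.80.
After interest of €535,600.00, pre-tax earnings = €497,958.80.
DCL = total CM / (EBIT − I) = €1,660,458.80 / €497,958.80 = 3.3345.
%ΔEPS = DCL × %ΔSales = 3.3345 × -22.6% = -75.4%.

-75.4%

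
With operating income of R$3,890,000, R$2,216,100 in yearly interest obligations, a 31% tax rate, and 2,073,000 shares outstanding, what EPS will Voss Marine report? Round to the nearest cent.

R$0.56

Interest = R$2,216,100.00, so EBT = R$3,890,000 − R$2,216,100.00 = R$1,673,900.00.
After tax at 31%: net income = R$1,673,900.00 × 0.69 = R$1,154,991.00.
Per share: R$1,154,991.00 / 2,073,000 shares = R$0.56.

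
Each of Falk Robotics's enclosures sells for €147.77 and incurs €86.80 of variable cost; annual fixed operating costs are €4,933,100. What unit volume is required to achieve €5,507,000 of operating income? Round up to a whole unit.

171,234 enclosures

Each unit contributes €147.77 − €86.80 = €60.97.
Need Q such that Q × €60.97 − €4,933,100 = €5,507,000, i.e. Q = €10,440,100 / €60.97 = 171,233.39 → 171,234.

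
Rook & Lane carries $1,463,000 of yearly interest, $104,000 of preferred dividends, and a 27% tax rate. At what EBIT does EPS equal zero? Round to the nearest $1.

Grossing the preferred dividend up to pre-tax terms: $104,000 / (1 − 0.27) = $142,465.75.
EPS = 0 when EBIT covers interest plus the pre-tax preferred burden: $1,463,000 + $142,465.75 = $1,605,465.75.

$1,605,466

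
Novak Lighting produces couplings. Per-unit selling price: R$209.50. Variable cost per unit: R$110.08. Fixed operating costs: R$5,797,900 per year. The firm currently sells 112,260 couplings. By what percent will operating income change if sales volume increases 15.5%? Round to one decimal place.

+32.3%

At 112,260 units, contribution = 112,260 × R$99.42 = R$11,160,889.20.
EBIT = R$11,160,889.20 − R$5,797,900 = R$5,362,989.20.
So DOL = total CM / EBIT = R$11,160,889.20 / R$5,362,989.20 = 2.0811.
%ΔEBIT = DOL × %ΔSales = 2.0811 × +15.5% = +32.3%.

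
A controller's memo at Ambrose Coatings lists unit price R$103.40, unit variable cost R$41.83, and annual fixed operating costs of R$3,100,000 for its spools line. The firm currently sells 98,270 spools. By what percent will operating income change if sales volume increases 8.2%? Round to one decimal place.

+16.8%

At 98,270 units, contribution = 98,270 × R$61.57 = R$6,050,483.90.
Subtracting fixed costs: EBIT = R$6,050,483.90 − R$3,100,000 = R$2,950,483.90.
Degree of operating leverage = R$6,050,483.90 / R$2,950,483.90 = 2.0507.
%ΔEBIT = DOL × %ΔSales = 2.0507 × +8.2% = +16.8%.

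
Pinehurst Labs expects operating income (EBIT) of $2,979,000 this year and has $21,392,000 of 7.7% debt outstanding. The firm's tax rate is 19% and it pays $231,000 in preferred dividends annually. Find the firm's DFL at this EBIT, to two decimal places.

2.85

Annual interest charges come to $1,647,184.00.
Pre-tax preferred-dividend burden = $231,000 ÷ (1 − 0.19) = $285,185.19.
DFL = EBIT ÷ [EBIT − I − D_p/(1−t)] = $2,979,000 ÷ [$2,979,000 − $1,647,184.00 − $285,185.19] = $2,979,000 ÷ $1,046,630.81 = 2.8463.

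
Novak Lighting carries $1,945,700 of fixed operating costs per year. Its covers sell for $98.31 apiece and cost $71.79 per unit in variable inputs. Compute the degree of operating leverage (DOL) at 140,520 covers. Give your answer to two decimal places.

Contribution at this volume is 140,520 × $26.52 = $3,726,590.40.
Operating income = contribution − fixed costs = $3,726,590.40 − $1,945,700 = $1,780,890.40.
So DOL = total CM / EBIT = $3,726,590.40 / $1,780,890.40 = 2.0925.

2.09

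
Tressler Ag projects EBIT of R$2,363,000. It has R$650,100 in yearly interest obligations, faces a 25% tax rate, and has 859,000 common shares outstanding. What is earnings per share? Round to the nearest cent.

R$1.50

Pre-tax income = R$2,363,000 − R$650,100.00 = R$1,712,900.00.
After tax at 25%: net income = R$1,712,900.00 × 0.75 = R$1,284,675.00.
EPS = R$1,284,675.00 ÷ 859,000 = R$1.50.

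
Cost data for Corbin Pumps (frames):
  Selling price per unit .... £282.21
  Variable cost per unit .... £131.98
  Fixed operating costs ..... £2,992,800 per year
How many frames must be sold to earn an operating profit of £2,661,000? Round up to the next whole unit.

37,635 frames

Each unit contributes £282.21 − £131.98 = £150.23.
Need Q such that Q × £150.23 − £2,992,800 = £2,661,000, i.e. Q = £5,653,800 / £150.23 = 37,634.29 → 37,635.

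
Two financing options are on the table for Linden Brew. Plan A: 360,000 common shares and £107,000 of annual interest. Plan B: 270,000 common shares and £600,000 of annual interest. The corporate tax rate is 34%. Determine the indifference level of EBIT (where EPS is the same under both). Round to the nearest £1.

£2,079,000

Set EPS_A = EPS_B: (EBIT − £107,000)(1 − 0.34) ÷ 360,000 = (EBIT − £600,000)(1 − 0.34) ÷ 270,000.
The (1 − t) factor cancels: (EBIT − 107,000) × 270,000 = (EBIT − 600,000) × 360,000.
EBIT × (360,000 − 270,000) = 600,000 × 360,000 − 107,000 × 270,000 = 187,110,000,000, so EBIT = 187,110,000,000 ÷ 90,000 = 2,079,000.00.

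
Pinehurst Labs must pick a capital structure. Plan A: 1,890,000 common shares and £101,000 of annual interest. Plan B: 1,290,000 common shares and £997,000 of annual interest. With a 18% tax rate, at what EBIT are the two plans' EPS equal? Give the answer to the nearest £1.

Set EPS_A = EPS_B: (EBIT − £101,000)(1 − 0.18) ÷ 1,890,000 = (EBIT − £997,000)(1 − 0.18) ÷ 1,290,000.
The (1 − t) factor cancels: (EBIT − 101,000) × 1,290,000 = (EBIT − 997,000) × 1,890,000.
Solving, EBIT = (997,000·1,890,000 − 101,000·1,290,000) / (1,890,000 − 1,290,000) = 1,754,040,000,000 / 600,000 = 2,923,400.00.

£2,923,400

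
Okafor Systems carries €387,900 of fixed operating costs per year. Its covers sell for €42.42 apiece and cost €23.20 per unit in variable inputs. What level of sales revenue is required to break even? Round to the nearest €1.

€856,125

CM per unit = €42.42 − €23.20 = €19.22; CM ratio = €19.22 / €42.42 = 0.4531.
Break-even revenue = fixed costs × price ÷ CM = €387,900 × €42.42 ÷ €19.22 = €856,125.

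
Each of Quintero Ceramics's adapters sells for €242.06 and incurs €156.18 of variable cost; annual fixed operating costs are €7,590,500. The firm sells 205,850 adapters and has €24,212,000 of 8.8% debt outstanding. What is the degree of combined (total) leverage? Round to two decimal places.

Total contribution margin = 205,850 × €85.88 = €17,678,398.00.
EBIT = €17,678,398.00 − €7,590,500 = €10,087,898.00. Interest = €2,130,656.00, so EBIT − I = €7,957,242.00.
DCL = contribution ÷ (EBIT − I) = €17,678,398.00 ÷ €7,957,242.00 = 2.2217.

2.22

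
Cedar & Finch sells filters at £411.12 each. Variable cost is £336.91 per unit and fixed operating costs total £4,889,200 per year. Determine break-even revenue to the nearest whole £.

CM per unit = £411.12 − £336.91 = £74.21; CM ratio = £74.21 / £411.12 = 0.1805.
Break-even sales = FC ÷ CM ratio = £4,889,200 × £411.12 / £74.21 = £27,085,944.

£27,085,944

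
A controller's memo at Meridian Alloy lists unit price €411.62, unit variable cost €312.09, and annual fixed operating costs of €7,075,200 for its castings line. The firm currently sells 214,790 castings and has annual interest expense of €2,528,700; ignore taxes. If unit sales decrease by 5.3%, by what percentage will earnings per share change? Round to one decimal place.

Contribution at this volume is 214,790 × €99.53 = €21,378,048.70.
Subtracting fixed costs: EBIT = €21,378,048.70 − €7,075,200 = €14,302,848.70.
After interest of €2,528,700.00, pre-tax earnings = €11,774,148.70.
Degree of combined leverage = contribution ÷ (EBIT − I) = €21,378,048.70 ÷ €11,774,148.70 = 1.8157.
%ΔEPS = DCL × %ΔSales = 1.8157 × -5.3% = -9.6%.

-9.6%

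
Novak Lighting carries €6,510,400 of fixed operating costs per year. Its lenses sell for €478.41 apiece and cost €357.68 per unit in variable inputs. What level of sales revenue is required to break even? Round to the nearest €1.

€25,798,397

Contribution margin per unit = €478.41 − €357.68 = €120.73, a CM ratio of €120.73 ÷ €478.41 = 0.2524.
Break-even sales = FC ÷ CM ratio = €6,510,400 × €478.41 / €120.73 = €25,798,397.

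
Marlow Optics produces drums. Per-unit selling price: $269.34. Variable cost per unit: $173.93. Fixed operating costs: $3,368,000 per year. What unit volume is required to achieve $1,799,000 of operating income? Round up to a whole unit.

54,156 drums

Each unit contributes $269.34 − $173.93 = $95.41.
Need Q such that Q × $95.41 − $3,368,000 = $1,799,000, i.e. Q = $5,167,000 / $95.41 = 54,155.75 → 54,156.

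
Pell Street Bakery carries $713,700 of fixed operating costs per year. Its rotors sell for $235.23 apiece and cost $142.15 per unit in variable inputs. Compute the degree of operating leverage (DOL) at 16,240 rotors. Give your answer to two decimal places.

Total contribution margin = 16,240 × $93.08 = $1,511,619.20.
EBIT = $1,511,619.20 − $713,700 = $797,919.20.
Degree of operating leverage = $1,511,619.20 / $797,919.20 = 1.8945.

1.89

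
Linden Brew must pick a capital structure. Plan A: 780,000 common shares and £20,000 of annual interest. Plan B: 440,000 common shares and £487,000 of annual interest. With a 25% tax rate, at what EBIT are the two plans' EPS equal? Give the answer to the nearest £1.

At indifference, (EBIT − 20,000)(1 − t)/780,000 = (EBIT − 487,000)(1 − t)/440,000.
The (1 − t) factor cancels: (EBIT − 20,000) × 440,000 = (EBIT − 487,000) × 780,000.
Solving, EBIT = (487,000·780,000 − 20,000·440,000) / (780,000 − 440,000) = 371,060,000,000 / 340,000 = 1,091,352.94.

£1,091,353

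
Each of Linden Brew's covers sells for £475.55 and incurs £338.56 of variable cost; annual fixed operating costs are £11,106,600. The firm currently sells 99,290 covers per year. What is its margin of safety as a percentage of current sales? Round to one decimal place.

Contribution margin per unit = £475.55 − £338.56 = £136.99. Break-even units = £11,106,600 ÷ £136.99 = 81,075.99; break-even revenue = 81,075.99 × £475.55 = £38,555,687.50.
Actual sales revenue = 99,290 × £475.55 = £47,217,359.50.
Margin of safety = (£47,217,359.50 − £38,555,687.50) ÷ £47,217,359.50 = 18.3%.

18.3%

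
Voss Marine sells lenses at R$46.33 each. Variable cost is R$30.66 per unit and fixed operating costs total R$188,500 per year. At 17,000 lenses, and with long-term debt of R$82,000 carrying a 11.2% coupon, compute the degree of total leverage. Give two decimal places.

3.88

Contribution at this volume is 17,000 × R$15.67 = R$266,390.00.
Subtracting fixed costs: EBIT = R$266,390.00 − R$188,500 = R$77,890.00. Interest = R$9,184.00.
DOL = R$266,390.00 ÷ R$77,890.00 = 3.4201; DFL = R$77,890.00 ÷ R$68,706.00 = 1.1337.
DCL = DOL × DFL = 3.4201 × 1.1337 = 3.8774.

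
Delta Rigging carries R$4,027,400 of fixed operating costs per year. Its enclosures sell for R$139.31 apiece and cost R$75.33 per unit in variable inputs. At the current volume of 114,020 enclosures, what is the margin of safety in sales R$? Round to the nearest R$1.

Each unit contributes R$139.31 − R$75.33 = R$63.98. Break-even units = R$4,027,400 ÷ R$63.98 = 62,947.80; break-even revenue = 62,947.80 × R$139.31 = R$8,769,257.49.
Current sales = 114,020 × R$139.31 = R$15,884,126.20.
Margin of safety = R$15,884,126.20 − R$8,769,257.49 = R$7,114,869.

R$7,114,869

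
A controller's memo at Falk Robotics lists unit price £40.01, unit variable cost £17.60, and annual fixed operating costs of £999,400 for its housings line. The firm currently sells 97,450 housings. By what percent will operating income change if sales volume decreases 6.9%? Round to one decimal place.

Total contribution margin = 97,450 × £22.41 = £2,183,854.50.
Subtracting fixed costs: EBIT = £2,183,854.50 − £999,400 = £1,184,454.50.
Degree of operating leverage = £2,183,854.50 / £1,184,454.50 = 1.8438.
%ΔEBIT = DOL × %ΔSales = 1.8438 × -6.9% = -12.7%.

-12.7%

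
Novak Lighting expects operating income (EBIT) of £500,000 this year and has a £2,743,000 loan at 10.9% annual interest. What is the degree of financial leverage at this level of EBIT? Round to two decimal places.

Annual interest charges come to £298,987.00.
DFL = EBIT ÷ (EBIT − I) = £500,000 ÷ (£500,000 − £298,987.00) = £500,000 ÷ £201,013.00 = 2.4874.

2.49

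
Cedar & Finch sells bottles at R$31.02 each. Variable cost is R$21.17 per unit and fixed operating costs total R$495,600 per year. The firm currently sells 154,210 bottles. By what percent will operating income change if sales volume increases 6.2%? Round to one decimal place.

At 154,210 units, contribution = 154,210 × R$9.85 = R$1,518,968.50.
EBIT = R$1,518,968.50 − R$495,600 = R$1,023,368.50.
Degree of operating leverage = R$1,518,968.50 / R$1,023,368.50 = 1.4843.
%ΔEBIT = DOL × %ΔSales = 1.4843 × +6.2% = +9.2%.

+9.2%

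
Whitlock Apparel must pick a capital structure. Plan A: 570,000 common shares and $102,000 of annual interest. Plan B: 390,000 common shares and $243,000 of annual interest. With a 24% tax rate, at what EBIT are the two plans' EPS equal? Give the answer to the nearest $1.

Set EPS_A = EPS_B: (EBIT − $102,000)(1 − 0.24) ÷ 570,000 = (EBIT − $243,000)(1 − 0.24) ÷ 390,000.
Cancelling (1 − t) and cross-multiplying: 390,000·(EBIT − 102,000) = 570,000·(EBIT − 243,000).
EBIT × (570,000 − 390,000) = 243,000 × 570,000 − 102,000 × 390,000 = 98,730,000,000, so EBIT = 98,730,000,000 ÷ 180,000 = 548,500.00.

$548,500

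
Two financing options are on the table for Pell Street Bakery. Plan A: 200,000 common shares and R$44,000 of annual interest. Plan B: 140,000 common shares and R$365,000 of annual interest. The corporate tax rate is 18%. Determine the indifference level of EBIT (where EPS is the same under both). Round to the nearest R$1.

Set EPS_A = EPS_B: (EBIT − R$44,000)(1 − 0.18) ÷ 200,000 = (EBIT − R$365,000)(1 − 0.18) ÷ 140,000.
Cancelling (1 − t) and cross-multiplying: 140,000·(EBIT − 44,000) = 200,000·(EBIT − 365,000).
Solving, EBIT = (365,000·200,000 − 44,000·140,000) / (200,000 − 140,000) = 66,840,000,000 / 60,000 = 1,114,000.00.

R$1,114,000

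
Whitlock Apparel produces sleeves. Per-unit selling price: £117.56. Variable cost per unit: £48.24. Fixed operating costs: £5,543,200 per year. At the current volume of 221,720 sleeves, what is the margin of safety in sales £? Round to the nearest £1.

Unit CM = price − variable cost = £117.56 − £48.24 = £69.32. Break-even units = £5,543,200 ÷ £69.32 = 79,965.38; break-even revenue = 79,965.38 × £117.56 = £9,400,729.83.
Current sales = 221,720 × £117.56 = £26,065,403.20.
Margin of safety = £26,065,403.20 − £9,400,729.83 = £16,664,673.

£16,664,673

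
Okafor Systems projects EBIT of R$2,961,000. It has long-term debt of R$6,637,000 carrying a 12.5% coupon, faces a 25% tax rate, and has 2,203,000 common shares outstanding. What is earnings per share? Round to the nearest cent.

Interest = R$829,625.00, so EBT = R$2,961,000 − R$829,625.00 = R$2,131,375.00.
Net income = R$2,131,375.00 × (1 − 0.25) = R$1,598,531.25.
Per share: R$1,598,531.25 / 2,203,000 shares = R$0.73.

R$0.73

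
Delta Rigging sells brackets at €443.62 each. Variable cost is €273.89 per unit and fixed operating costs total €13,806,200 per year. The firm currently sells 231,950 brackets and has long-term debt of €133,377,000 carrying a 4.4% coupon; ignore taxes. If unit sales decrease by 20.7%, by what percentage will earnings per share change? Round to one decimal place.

-41.4%

At 231,950 units, contribution = 231,950 × €169.73 = €39,368,873.50.
EBIT = €39,368,873.50 − €13,806,200 = €25,562,673.50.
Interest = €5,868,588.00, so EBIT − I = €19,694,085.50.
Degree of combined leverage = contribution ÷ (EBIT − I) = €39,368,873.50 ÷ €19,694,085.50 = 1.9990.
%ΔEPS = DCL × %ΔSales = 1.9990 × -20.7% = -41.4%.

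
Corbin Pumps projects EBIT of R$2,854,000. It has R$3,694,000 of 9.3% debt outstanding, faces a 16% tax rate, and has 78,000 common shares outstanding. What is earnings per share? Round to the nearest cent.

R$27.04

Interest = R$343,542.00, so EBT = R$2,854,000 − R$343,542.00 = R$2,510,458.00.
After tax at 16%: net income = R$2,510,458.00 × 0.84 = R$2,108,784.72.
EPS = R$2,108,784.72 ÷ 78,000 = R$27.04.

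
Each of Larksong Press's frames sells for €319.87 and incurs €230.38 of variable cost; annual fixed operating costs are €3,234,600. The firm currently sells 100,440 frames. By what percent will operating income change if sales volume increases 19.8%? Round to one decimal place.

+30.9%

Total contribution margin = 100,440 × €89.49 = €8,988,375.60.
Subtracting fixed costs: EBIT = €8,988,375.60 − €3,234,600 = €5,753,775.60.
Degree of operating leverage = €8,988,375.60 / €5,753,775.60 = 1.5622.
%ΔEBIT = DOL × %ΔSales = 1.5622 × +19.8% = +30.9%.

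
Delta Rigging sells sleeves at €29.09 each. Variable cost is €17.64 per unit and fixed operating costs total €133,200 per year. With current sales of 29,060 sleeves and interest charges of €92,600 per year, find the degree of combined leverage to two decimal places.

Total contribution margin = 29,060 × €11.45 = €332,737.00.
EBIT = €332,737.00 − €133,200 = €199,537.00. Interest = €92,600.00, so EBIT − I = €106,937.00.
DCL = contribution ÷ (EBIT − I) = €332,737.00 ÷ €106,937.00 = 3.1115.

3.11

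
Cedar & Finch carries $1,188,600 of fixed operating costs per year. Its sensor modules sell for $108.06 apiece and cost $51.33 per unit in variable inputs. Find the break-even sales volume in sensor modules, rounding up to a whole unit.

Contribution margin per unit = $108.06 − $51.33 = $56.73.
Break-even Q = $1,188,600 / $56.73 = 20,951.88 → 20,952 sensor modules.

20,952 sensor modules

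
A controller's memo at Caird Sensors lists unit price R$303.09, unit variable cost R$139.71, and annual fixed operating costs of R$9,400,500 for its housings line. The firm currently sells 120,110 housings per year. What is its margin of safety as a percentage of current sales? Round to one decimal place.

52.1%

Contribution margin per unit = R$303.09 − R$139.71 = R$163.38. Break-even units = R$9,400,500 ÷ R$163.38 = 57,537.64; break-even revenue = 57,537.64 × R$303.09 = R$17,439,084.01.
Current sales = 120,110 × R$303.09 = R$36,404,139.90.
Margin of safety = (R$36,404,139.90 − R$17,439,084.01) ÷ R$36,404,139.90 = 52.1%.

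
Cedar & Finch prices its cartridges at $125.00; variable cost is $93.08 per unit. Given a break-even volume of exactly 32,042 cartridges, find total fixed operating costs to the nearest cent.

$1,022,780.64

Unit CM = price − variable cost = $125.00 − $93.08 = $31.92.
Fixed costs = break-even units × CM = 32,042 × $31.92 = $1,022,780.64.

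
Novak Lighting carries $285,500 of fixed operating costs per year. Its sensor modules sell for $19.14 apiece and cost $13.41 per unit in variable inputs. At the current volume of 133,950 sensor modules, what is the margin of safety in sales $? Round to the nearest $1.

$1,610,143

Contribution margin per unit = $19.14 − $13.41 = $5.73. Break-even units = $285,500 ÷ $5.73 = 49,825.48; break-even revenue = 49,825.48 × $19.14 = $953,659.69.
Current sales = 133,950 × $19.14 = $2,563,803.00.
Margin of safety = $2,563,803.00 − $953,659.69 = $1,610,143.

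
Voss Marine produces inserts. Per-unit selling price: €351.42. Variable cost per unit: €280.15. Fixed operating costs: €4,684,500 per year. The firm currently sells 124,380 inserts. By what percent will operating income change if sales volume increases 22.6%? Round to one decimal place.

+47.9%

Contribution at this volume is 124,380 × €71.27 = €8,864,562.60.
Operating income = contribution − fixed costs = €8,864,562.60 − €4,684,500 = €4,180,062.60.
Degree of operating leverage = €8,864,562.60 / €4,180,062.60 = 2.1207.
%ΔEBIT = DOL × %ΔSales = 2.1207 × +22.6% = +47.9%.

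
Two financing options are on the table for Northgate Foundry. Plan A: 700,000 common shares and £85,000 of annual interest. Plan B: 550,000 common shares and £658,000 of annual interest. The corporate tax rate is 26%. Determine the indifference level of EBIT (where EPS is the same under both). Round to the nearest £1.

At indifference, (EBIT − 85,000)(1 − t)/700,000 = (EBIT − 658,000)(1 − t)/550,000.
Cancelling (1 − t) and cross-multiplying: 550,000·(EBIT − 85,000) = 700,000·(EBIT − 658,000).
Solving, EBIT = (658,000·700,000 − 85,000·550,000) / (700,000 − 550,000) = 413,850,000,000 / 150,000 = 2,759,000.00.

£2,759,000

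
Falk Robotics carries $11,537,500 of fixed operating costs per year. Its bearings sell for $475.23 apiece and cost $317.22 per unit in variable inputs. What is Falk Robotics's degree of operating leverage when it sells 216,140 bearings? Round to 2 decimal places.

At 216,140 units, contribution = 216,140 × $158.01 = $34,152,281.40.
EBIT = $34,152,281.40 − $11,537,500 = $22,614,781.40.
So DOL = total CM / EBIT = $34,152,281.40 / $22,614,781.40 = 1.5102.

1.51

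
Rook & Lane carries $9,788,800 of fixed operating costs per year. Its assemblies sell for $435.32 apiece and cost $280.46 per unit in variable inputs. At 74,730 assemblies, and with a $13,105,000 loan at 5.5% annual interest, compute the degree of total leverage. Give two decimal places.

10.89

Total contribution margin = 74,730 × $154.86 = $11,572,687.80.
Subtracting fixed costs: EBIT = $11,572,687.80 − $9,788,800 = $1,783,887.80. Interest = $720,775.00.
DOL = $11,572,687.80 ÷ $1,783,887.80 = 6.4873; DFL = $1,783,887.80 ÷ $1,063,112.80 = 1.6780.
DCL = DOL × DFL = 6.4873 × 1.6780 = 10.8857.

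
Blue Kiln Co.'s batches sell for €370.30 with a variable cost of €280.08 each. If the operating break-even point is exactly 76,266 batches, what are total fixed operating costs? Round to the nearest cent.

Contribution margin per unit = €370.30 − €280.08 = €90.22.
Since BE = FC / CM, FC = 76,266 × €90.22 = €6,880,718.52.

€6,880,718.52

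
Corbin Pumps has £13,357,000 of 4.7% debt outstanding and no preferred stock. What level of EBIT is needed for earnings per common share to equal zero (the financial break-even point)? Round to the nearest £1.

£627,779

Annual interest = 4.7% × £13,357,000 = £627,779.00.
With no preferred dividends, EPS = 0 when EBIT exactly covers interest, so the financial break-even EBIT is £627,779.00.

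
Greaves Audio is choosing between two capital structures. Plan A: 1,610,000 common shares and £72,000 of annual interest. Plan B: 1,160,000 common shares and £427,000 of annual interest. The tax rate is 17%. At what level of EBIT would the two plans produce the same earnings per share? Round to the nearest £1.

£1,342,111

At indifference, (EBIT − 72,000)(1 − t)/1,610,000 = (EBIT − 427,000)(1 − t)/1,160,000.
Cancelling (1 − t) and cross-multiplying: 1,160,000·(EBIT − 72,000) = 1,610,000·(EBIT − 427,000).
EBIT × (1,610,000 − 1,160,000) = 427,000 × 1,610,000 − 72,000 × 1,160,000 = 603,950,000,000, so EBIT = 603,950,000,000 ÷ 450,000 = 1,342,111.11.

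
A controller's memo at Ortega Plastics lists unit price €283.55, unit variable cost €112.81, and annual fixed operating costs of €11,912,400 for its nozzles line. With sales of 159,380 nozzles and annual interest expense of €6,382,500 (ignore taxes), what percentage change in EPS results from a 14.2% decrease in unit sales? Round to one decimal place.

Contribution at this volume is 159,380 × €170.74 = €27,212,541.20.
Operating income = contribution − fixed costs = €27,212,541.20 − €11,912,400 = €15,300,141.20.
After interest of €6,382,500.00, pre-tax earnings = €8,917,641.20.
Degree of combined leverage = contribution ÷ (EBIT − I) = €27,212,541.20 ÷ €8,917,641.20 = 3.0515.
EPS therefore changes by 3.0515 × (-14.2%) = -43.3%.

-43.3%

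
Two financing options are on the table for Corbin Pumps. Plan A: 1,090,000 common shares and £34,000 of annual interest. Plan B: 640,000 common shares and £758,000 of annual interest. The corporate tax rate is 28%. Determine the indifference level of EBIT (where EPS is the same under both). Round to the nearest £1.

£1,787,689

At indifference, (EBIT − 34,000)(1 − t)/1,090,000 = (EBIT − 758,000)(1 − t)/640,000.
The (1 − t) factor cancels: (EBIT − 34,000) × 640,000 = (EBIT − 758,000) × 1,090,000.
Solving, EBIT = (758,000·1,090,000 − 34,000·640,000) / (1,090,000 − 640,000) = 804,460,000,000 / 450,000 = 1,787,688.89.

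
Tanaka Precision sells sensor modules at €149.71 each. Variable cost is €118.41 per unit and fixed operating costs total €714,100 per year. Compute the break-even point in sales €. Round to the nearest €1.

CM per unit = €149.71 − €118.41 = €31.30; CM ratio = €31.30 / €149.71 = 0.2091.
Break-even revenue = fixed costs × price ÷ CM = €714,100 × €149.71 ÷ €31.30 = €3,415,588.

€3,415,588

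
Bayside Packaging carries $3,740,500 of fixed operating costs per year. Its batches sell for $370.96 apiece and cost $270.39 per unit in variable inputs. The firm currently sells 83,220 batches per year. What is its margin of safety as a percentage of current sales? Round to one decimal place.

55.3%

Unit CM = price − variable cost = $370.96 − $270.39 = $100.57. Break-even units = $3,740,500 ÷ $100.57 = 37,193.00; break-even revenue = 37,193.00 × $370.96 = $13,797,115.24.
Current sales = 83,220 × $370.96 = $30,871,291.20.
Margin of safety = ($30,871,291.20 − $13,797,115.24) ÷ $30,871,291.20 = 55.3%.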